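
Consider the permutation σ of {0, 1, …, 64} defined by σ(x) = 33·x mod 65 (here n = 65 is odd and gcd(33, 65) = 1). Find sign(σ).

+1

Orbit of 16 under x↦33x: [16, 8, 4, 2, 1, 33, 49]… (length divides ord_65(33)).
The orbit structure of x ↦ 33x mod 65: 7 orbits of sizes [12, 12, 12, 12, 12, 4, 1].
n − c = 65 − 7 = 58; sign = (−1)^58 = +1.
The Jacobi symbol (33|65) = +1 (Zolotarev) agrees.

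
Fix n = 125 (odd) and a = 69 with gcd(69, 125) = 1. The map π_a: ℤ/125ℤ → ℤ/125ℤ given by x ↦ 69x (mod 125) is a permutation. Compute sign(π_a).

+1

Orbit of 46 under x↦69x: [46, 49, 6, 39, 66, 54, 101]… (length divides ord_125(69)).
7 cycles of lengths [50, 50, 10, 10, 2, 2, 1].
n − c = 125 − 7 = 118; sign = (−1)^118 = +1.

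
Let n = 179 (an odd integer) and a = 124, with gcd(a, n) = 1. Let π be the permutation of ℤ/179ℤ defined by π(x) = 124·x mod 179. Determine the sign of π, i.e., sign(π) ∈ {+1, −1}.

+1

Start at x=66: 66 → 129 → 65 → 5 → 83 → 89 → 117 → … (one orbit).
Cycle lengths of π_124 on ℤ/179ℤ: [89, 89, 1]; 3 cycles in total.
With 3 cycles on 179 points, sign = (−1)^{179−3} = +1.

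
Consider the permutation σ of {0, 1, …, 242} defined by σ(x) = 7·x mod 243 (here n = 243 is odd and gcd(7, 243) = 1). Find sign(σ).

Trace 103: π^k(103) = [103, 235, 187, 94, 172, 232, 166] for k=0..6.
Cycle lengths of π_7 on ℤ/243ℤ: [81, 81, 27, 27, 9, 9, 3, 3, 1, 1, 1]; 11 cycles in total.
sign(π) = (−1)^{n − #cycles} = (−1)^{243−11} = (−1)^232 = +1.

+1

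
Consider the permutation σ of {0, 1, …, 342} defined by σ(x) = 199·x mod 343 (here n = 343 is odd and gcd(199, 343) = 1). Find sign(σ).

-1

Start at x=255: 255 → 324 → 335 → 123 → 124 → 323 → 136 → … (one orbit).
π_199 has 4 disjoint cycles with lengths [294, 42, 6, 1] on {0,…,342}.
343 − 4 = 339 transpositions; sign(π) = (−1)^339 = -1.
The Jacobi symbol (199|343) = -1 (Zolotarev) agrees.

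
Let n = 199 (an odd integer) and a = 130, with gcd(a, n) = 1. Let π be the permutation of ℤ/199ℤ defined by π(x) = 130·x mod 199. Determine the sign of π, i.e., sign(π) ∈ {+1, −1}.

+1

Orbit of 188 under x↦130x: [188, 162, 165, 157, 112, 33, 111]… (length divides ord_199(130)).
The orbit structure of x ↦ 130x mod 199: 3 orbits of sizes [99, 99, 1].
Σ(ℓ_i−1) = 199−3 = 196; sign = (−1)^196 = +1.
The Jacobi symbol (130|199) = +1 (Zolotarev) agrees.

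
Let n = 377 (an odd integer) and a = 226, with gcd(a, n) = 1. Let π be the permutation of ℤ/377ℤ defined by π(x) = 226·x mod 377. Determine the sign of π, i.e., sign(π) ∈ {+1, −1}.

-1

Start at x=233: 233 → 255 → 326 → 161 → 194 → 112 → 53 → … (one orbit).
Cycle lengths of π_226 on ℤ/377ℤ: [28, 28, 28, 28, 28, 28, 28, 28, 28, 28, 28, 28, 7, 7, 7, 7, 4, 4, 4, 1]; 20 cycles in total.
With 20 cycles on 377 points, sign = (−1)^{377−20} = -1.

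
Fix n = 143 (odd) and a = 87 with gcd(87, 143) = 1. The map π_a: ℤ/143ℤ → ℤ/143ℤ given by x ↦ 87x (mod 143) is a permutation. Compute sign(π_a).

Trace 100: π^k(100) = [100, 120, 1, 87, 133, 131] for k=0..5.
Cycle type of π: 6×20 + 3×4 + 2×5 + 1; total 30 cycles.
143 − 30 = 113 transpositions; sign(π) = (−1)^113 = -1.
Via Zolotarev, sign(π_{87}) = (87|143) = -1.

-1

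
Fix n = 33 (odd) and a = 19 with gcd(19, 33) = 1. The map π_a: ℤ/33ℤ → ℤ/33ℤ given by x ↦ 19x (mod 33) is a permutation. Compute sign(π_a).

Start at x=4: 4 → 10 → 25 → 13 → 16 → 7 → 1 → … (one orbit).
6 cycles of lengths [10, 10, 10, 1, 1, 1].
Σ(ℓ_i−1) = 33−6 = 27; sign = (−1)^27 = -1.
(19|33)_J = -1 (Zolotarev's lemma cross-check).

-1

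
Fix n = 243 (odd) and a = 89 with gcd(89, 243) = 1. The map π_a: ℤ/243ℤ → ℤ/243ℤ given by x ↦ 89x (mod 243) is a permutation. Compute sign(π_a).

Orbit of 215 under x↦89x: [215, 181, 71, 1, 89, 145, 26]… (length divides ord_243(89)).
14 cycles of lengths [54, 54, 54, 18, 18, 18, 6, 6, 6, 2, 2, 2, 2, 1].
Σ(ℓ_i−1) = 243−14 = 229; sign = (−1)^229 = -1.
Via Zolotarev, sign(π_{89}) = (89|243) = -1.

-1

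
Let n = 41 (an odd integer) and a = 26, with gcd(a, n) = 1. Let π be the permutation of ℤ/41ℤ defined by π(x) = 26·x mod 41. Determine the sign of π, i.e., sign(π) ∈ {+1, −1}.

-1

Start at x=4: 4 → 22 → 39 → 30 → 1 → 26 → 20 → … (one orbit).
Cycle lengths of π_26 on ℤ/41ℤ: [40, 1]; 2 cycles in total.
2 cycles on 41: each ℓ→(−1)^(ℓ−1), product (−1)^39 = -1.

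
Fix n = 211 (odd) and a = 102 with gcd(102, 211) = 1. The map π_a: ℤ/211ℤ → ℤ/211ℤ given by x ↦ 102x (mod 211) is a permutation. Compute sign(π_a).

-1

Orbit of 129 under x↦102x: [129, 76, 156, 87, 12, 169, 147]… (length divides ord_211(102)).
Cycle lengths of π_102 on ℤ/211ℤ: [70, 70, 70, 1]; 4 cycles in total.
n − c = 211 − 4 = 207; sign = (−1)^207 = -1.
Zolotarev: (102|211) = -1, matching the cycle-count sign.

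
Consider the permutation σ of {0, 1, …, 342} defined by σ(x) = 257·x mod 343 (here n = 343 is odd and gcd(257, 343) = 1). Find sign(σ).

-1

Orbit of 319 under x↦257x: [319, 6, 170, 129, 225, 201, 207]… (length divides ord_343(257)).
Cycle type of π: 294 + 42 + 6 + 1; total 4 cycles.
n − c = 343 − 4 = 339; sign = (−1)^339 = -1.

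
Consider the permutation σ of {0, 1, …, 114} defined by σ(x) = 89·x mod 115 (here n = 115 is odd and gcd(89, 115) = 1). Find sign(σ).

-1

Start at x=41: 41 → 84 → 1 → 89 → 101 → 19 → 81 → … (one orbit).
π_89 has 8 disjoint cycles with lengths [22, 22, 22, 22, 22, 2, 2, 1] on {0,…,114}.
sign(π) = (−1)^{n − #cycles} = (−1)^{115−8} = (−1)^107 = -1.
Zolotarev: (89|115) = -1, matching the cycle-count sign.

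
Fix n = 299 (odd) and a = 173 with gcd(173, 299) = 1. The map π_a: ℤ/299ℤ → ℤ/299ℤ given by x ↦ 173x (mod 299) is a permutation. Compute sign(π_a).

Orbit of 140 under x↦173x: [140, 1, 173, 29, 233, 243, 179]… (length divides ord_299(173)).
Decompose π into cycles: lengths [66, 66, 66, 66, 11, 11, 6, 6, 1] (9 cycles, including the fixed point 0).
sign(π) = (−1)^{n − #cycles} = (−1)^{299−9} = (−1)^290 = +1.
Zolotarev: (173|299) = +1, matching the cycle-count sign.

+1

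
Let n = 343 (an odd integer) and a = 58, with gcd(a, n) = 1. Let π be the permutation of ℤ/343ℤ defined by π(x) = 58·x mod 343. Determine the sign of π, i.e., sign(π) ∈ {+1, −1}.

+1

Orbit of 221 under x↦58x: [221, 127, 163, 193, 218, 296, 18]… (length divides ord_343(58)).
7 cycles of lengths [147, 147, 21, 21, 3, 3, 1].
sign(π) = (−1)^{n − #cycles} = (−1)^{343−7} = (−1)^336 = +1.
Via Zolotarev, sign(π_{58}) = (58|343) = +1.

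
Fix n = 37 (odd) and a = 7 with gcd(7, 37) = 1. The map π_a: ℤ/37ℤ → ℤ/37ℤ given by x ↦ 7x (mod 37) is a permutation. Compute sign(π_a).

+1

Start at x=10: 10 → 33 → 9 → 26 → 34 → 16 → 1 → … (one orbit).
The orbit structure of x ↦ 7x mod 37: 5 orbits of sizes [9, 9, 9, 9, 1].
37 − 5 = 32 transpositions; sign(π) = (−1)^32 = +1.
Via Zolotarev, sign(π_{7}) = (7|37) = +1.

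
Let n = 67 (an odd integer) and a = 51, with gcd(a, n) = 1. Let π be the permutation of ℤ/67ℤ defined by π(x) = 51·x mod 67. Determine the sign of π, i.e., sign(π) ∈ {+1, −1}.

-1

Orbit of 47 under x↦51x: [47, 52, 39, 46, 1, 51, 55]… (length divides ord_67(51)).
Decompose π into cycles: lengths [66, 1] (2 cycles, including the fixed point 0).
sign(π) = (−1)^{n − #cycles} = (−1)^{67−2} = (−1)^65 = -1.
Zolotarev: (51|67) = -1, matching the cycle-count sign.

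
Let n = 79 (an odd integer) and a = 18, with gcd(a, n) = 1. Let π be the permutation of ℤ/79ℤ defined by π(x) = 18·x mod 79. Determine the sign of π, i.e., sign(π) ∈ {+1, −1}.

Trace 8: π^k(8) = [8, 65, 64, 46, 38, 52, 67] for k=0..6.
The orbit structure of x ↦ 18x mod 79: 7 orbits of sizes [13, 13, 13, 13, 13, 13, 1].
With 7 cycles on 79 points, sign = (−1)^{79−7} = +1.
Via Zolotarev, sign(π_{18}) = (18|79) = +1.

+1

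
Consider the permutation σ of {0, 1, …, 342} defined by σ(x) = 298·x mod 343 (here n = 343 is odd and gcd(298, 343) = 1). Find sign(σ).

+1

Trace 240: π^k(240) = [240, 176, 312, 23, 337, 270, 198] for k=0..6.
7 cycles of lengths [147, 147, 21, 21, 3, 3, 1].
n − c = 343 − 7 = 336; sign = (−1)^336 = +1.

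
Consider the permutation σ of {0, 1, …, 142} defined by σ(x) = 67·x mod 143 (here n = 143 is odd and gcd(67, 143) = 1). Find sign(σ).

-1

Trace 67: π^k(67) = [67, 56, 34, 133, 45, 12, 89] for k=0..6.
Cycle lengths of π_67 on ℤ/143ℤ: [12, 12, 12, 12, 12, 12, 12, 12, 12, 12, 12, 1, 1, 1, 1, 1, 1, 1, 1, 1, 1, 1]; 22 cycles in total.
sign(π) = (−1)^{n − #cycles} = (−1)^{143−22} = (−1)^121 = -1.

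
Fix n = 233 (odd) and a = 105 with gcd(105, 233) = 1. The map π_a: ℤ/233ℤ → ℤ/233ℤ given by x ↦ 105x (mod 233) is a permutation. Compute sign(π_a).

+1

Start at x=157: 157 → 175 → 201 → 135 → 195 → 204 → 217 → … (one orbit).
π_105 has 5 disjoint cycles with lengths [58, 58, 58, 58, 1] on {0,…,232}.
233 − 5 = 228 transpositions; sign(π) = (−1)^228 = +1.
The Jacobi symbol (105|233) = +1 (Zolotarev) agrees.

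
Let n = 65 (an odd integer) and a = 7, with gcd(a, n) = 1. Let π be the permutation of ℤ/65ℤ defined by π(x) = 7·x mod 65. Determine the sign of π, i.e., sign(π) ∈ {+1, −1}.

Start at x=47: 47 → 4 → 28 → 1 → 7 → 49 → 18 → … (one orbit).
Cycle type of π: 12×5 + 4 + 1; total 7 cycles.
With 7 cycles on 65 points, sign = (−1)^{65−7} = +1.
Zolotarev: (7|65) = +1, matching the cycle-count sign.

+1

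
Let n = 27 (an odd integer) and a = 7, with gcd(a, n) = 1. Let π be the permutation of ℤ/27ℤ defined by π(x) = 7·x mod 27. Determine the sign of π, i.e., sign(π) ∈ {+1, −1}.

Orbit of 1 under x↦7x: [1, 7, 22, 19, 25, 13, 10]… (length divides ord_27(7)).
Cycle type of π: 9×2 + 3×2 + 1×3; total 7 cycles.
27 − 7 = 20 transpositions; sign(π) = (−1)^20 = +1.
The Jacobi symbol (7|27) = +1 (Zolotarev) agrees.

+1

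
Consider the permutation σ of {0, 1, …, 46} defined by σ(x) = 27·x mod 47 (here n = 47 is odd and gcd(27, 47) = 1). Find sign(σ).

+1

Orbit of 12 under x↦27x: [12, 42, 6, 21, 3, 34, 25]… (length divides ord_47(27)).
3 cycles of lengths [23, 23, 1].
47 − 3 = 44 transpositions; sign(π) = (−1)^44 = +1.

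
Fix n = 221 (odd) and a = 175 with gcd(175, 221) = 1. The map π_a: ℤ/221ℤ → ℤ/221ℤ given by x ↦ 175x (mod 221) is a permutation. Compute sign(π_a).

+1

Start at x=148: 148 → 43 → 11 → 157 → 71 → 49 → 177 → … (one orbit).
Cycle type of π: 48×4 + 16 + 12 + 1; total 7 cycles.
With 7 cycles on 221 points, sign = (−1)^{221−7} = +1.
The Jacobi symbol (175|221) = +1 (Zolotarev) agrees.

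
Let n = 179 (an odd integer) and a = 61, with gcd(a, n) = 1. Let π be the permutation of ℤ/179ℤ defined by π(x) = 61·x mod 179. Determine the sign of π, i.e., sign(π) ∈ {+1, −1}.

+1

Start at x=47: 47 → 3 → 4 → 65 → 27 → 36 → 48 → … (one orbit).
Cycle type of π: 89×2 + 1; total 3 cycles.
Σ(ℓ_i−1) = 179−3 = 176; sign = (−1)^176 = +1.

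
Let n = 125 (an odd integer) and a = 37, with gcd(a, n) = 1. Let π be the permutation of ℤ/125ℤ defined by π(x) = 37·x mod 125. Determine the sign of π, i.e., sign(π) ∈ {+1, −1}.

-1

Start at x=11: 11 → 32 → 59 → 58 → 21 → 27 → 124 → … (one orbit).
4 cycles of lengths [100, 20, 4, 1].
Σ(ℓ_i−1) = 125−4 = 121; sign = (−1)^121 = -1.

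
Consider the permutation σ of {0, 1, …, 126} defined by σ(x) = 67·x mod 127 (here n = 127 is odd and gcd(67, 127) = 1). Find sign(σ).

Orbit of 62 under x↦67x: [62, 90, 61, 23, 17, 123, 113]… (length divides ord_127(67)).
Cycle type of π: 126 + 1; total 2 cycles.
sign(π) = (−1)^{n − #cycles} = (−1)^{127−2} = (−1)^125 = -1.

-1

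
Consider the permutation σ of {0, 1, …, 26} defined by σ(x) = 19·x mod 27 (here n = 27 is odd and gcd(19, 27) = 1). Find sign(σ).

+1

Trace 10: π^k(10) = [10, 1, 19] for k=0..2.
Cycle type of π: 3×6 + 1×9; total 15 cycles.
Σ(ℓ_i−1) = 27−15 = 12; sign = (−1)^12 = +1.
Zolotarev: (19|27) = +1, matching the cycle-count sign.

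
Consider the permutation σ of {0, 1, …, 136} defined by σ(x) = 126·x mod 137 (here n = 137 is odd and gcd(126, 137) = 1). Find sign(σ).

+1

Orbit of 72 under x↦126x: [72, 30, 81, 68, 74, 8, 49]… (length divides ord_137(126)).
Decompose π into cycles: lengths [68, 68, 1] (3 cycles, including the fixed point 0).
n − c = 137 − 3 = 134; sign = (−1)^134 = +1.
Zolotarev: (126|137) = +1, matching the cycle-count sign.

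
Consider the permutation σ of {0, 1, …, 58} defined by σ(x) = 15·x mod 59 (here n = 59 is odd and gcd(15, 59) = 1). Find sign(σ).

Orbit of 41 under x↦15x: [41, 25, 21, 20, 5, 16, 4]… (length divides ord_59(15)).
The orbit structure of x ↦ 15x mod 59: 3 orbits of sizes [29, 29, 1].
Σ(ℓ_i−1) = 59−3 = 56; sign = (−1)^56 = +1.

+1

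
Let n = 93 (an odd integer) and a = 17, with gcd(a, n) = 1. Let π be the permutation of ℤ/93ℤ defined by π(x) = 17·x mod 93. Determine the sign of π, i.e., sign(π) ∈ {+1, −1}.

Start at x=29: 29 → 28 → 11 → 1 → 17 → 10 → 77 → … (one orbit).
π_17 has 5 disjoint cycles with lengths [30, 30, 30, 2, 1] on {0,…,92}.
With 5 cycles on 93 points, sign = (−1)^{93−5} = +1.

+1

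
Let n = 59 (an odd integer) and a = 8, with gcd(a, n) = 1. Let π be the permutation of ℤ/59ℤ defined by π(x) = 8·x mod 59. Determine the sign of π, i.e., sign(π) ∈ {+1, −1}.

-1

Trace 13: π^k(13) = [13, 45, 6, 48, 30, 4, 32] for k=0..6.
2 cycles of lengths [58, 1].
59 − 2 = 57 transpositions; sign(π) = (−1)^57 = -1.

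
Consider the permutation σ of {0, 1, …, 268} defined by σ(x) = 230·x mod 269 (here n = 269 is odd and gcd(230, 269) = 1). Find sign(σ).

-1

Trace 223: π^k(223) = [223, 180, 243, 207, 266, 117, 10] for k=0..6.
The orbit structure of x ↦ 230x mod 269: 2 orbits of sizes [268, 1].
2 cycles on 269: each ℓ→(−1)^(ℓ−1), product (−1)^267 = -1.
Via Zolotarev, sign(π_{230}) = (230|269) = -1.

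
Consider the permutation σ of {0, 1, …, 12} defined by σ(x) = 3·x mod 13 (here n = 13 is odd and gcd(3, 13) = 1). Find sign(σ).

Orbit of 9 under x↦3x: [9, 1, 3]… (length divides ord_13(3)).
π_3 has 5 disjoint cycles with lengths [3, 3, 3, 3, 1] on {0,…,12}.
sign(π) = (−1)^{n − #cycles} = (−1)^{13−5} = (−1)^8 = +1.
Check: (3/13) = +1 by Zolotarev.

+1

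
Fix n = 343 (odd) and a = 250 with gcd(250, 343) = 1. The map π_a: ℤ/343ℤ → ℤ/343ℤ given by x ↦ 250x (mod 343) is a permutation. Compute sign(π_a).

-1

Orbit of 234 under x↦250x: [234, 190, 166, 340, 279, 121, 66]… (length divides ord_343(250)).
4 cycles of lengths [294, 42, 6, 1].
With 4 cycles on 343 points, sign = (−1)^{343−4} = -1.
(250|343)_J = -1 (Zolotarev's lemma cross-check).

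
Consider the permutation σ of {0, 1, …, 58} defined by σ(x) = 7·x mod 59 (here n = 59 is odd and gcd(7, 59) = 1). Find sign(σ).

+1

Trace 26: π^k(26) = [26, 5, 35, 9, 4, 28, 19] for k=0..6.
π_7 has 3 disjoint cycles with lengths [29, 29, 1] on {0,…,58}.
With 3 cycles on 59 points, sign = (−1)^{59−3} = +1.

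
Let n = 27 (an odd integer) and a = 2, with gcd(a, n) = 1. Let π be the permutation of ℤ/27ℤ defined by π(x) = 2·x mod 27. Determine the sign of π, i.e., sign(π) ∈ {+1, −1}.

-1

Trace 22: π^k(22) = [22, 17, 7, 14, 1, 2, 4] for k=0..6.
The orbit structure of x ↦ 2x mod 27: 4 orbits of sizes [18, 6, 2, 1].
27 − 4 = 23 transpositions; sign(π) = (−1)^23 = -1.
Check: (2/27) = -1 by Zolotarev.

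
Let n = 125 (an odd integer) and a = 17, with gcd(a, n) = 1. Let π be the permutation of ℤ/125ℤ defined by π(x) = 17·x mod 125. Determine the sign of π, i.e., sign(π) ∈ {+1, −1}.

Trace 2: π^k(2) = [2, 34, 78, 76, 42, 89, 13] for k=0..6.
Cycle type of π: 100 + 20 + 4 + 1; total 4 cycles.
Σ(ℓ_i−1) = 125−4 = 121; sign = (−1)^121 = -1.
Check: (17/125) = -1 by Zolotarev.

-1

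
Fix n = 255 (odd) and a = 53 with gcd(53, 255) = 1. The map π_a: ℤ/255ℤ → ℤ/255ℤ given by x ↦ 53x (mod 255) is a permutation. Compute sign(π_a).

Orbit of 64 under x↦53x: [64, 77, 1, 53, 4, 212, 16]… (length divides ord_255(53)).
Cycle type of π: 8×30 + 4×3 + 2 + 1; total 35 cycles.
Σ(ℓ_i−1) = 255−35 = 220; sign = (−1)^220 = +1.

+1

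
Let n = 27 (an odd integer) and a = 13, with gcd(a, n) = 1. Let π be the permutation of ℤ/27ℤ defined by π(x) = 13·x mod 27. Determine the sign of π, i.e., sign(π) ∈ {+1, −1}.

Trace 1: π^k(1) = [1, 13, 7, 10, 22, 16, 19] for k=0..6.
Decompose π into cycles: lengths [9, 9, 3, 3, 1, 1, 1] (7 cycles, including the fixed point 0).
7 cycles on 27: each ℓ→(−1)^(ℓ−1), product (−1)^20 = +1.
The Jacobi symbol (13|27) = +1 (Zolotarev) agrees.

+1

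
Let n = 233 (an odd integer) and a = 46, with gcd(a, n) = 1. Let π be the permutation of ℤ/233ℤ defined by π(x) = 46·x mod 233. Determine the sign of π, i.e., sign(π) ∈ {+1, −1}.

Orbit of 38 under x↦46x: [38, 117, 23, 126, 204, 64, 148]… (length divides ord_233(46)).
Decompose π into cycles: lengths [29, 29, 29, 29, 29, 29, 29, 29, 1] (9 cycles, including the fixed point 0).
With 9 cycles on 233 points, sign = (−1)^{233−9} = +1.
(46|233)_J = +1 (Zolotarev's lemma cross-check).

+1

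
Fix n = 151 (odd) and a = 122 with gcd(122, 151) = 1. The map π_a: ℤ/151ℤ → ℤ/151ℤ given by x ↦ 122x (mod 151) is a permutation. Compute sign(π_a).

Trace 72: π^k(72) = [72, 26, 1, 122, 86, 73, 148] for k=0..6.
π_122 has 4 disjoint cycles with lengths [50, 50, 50, 1] on {0,…,150}.
151 − 4 = 147 transpositions; sign(π) = (−1)^147 = -1.
Zolotarev: (122|151) = -1, matching the cycle-count sign.

-1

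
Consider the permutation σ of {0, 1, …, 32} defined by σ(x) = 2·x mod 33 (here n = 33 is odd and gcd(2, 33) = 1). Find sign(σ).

+1

Start at x=25: 25 → 17 → 1 → 2 → 4 → 8 → 16 → … (one orbit).
Decompose π into cycles: lengths [10, 10, 10, 2, 1] (5 cycles, including the fixed point 0).
n − c = 33 − 5 = 28; sign = (−1)^28 = +1.
The Jacobi symbol (2|33) = +1 (Zolotarev) agrees.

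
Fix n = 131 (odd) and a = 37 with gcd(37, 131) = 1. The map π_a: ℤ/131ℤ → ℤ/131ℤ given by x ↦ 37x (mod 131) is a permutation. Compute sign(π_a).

-1

Trace 2: π^k(2) = [2, 74, 118, 43, 19, 48, 73] for k=0..6.
π_37 has 2 disjoint cycles with lengths [130, 1] on {0,…,130}.
sign(π) = (−1)^{n − #cycles} = (−1)^{131−2} = (−1)^129 = -1.
Check: (37/131) = -1 by Zolotarev.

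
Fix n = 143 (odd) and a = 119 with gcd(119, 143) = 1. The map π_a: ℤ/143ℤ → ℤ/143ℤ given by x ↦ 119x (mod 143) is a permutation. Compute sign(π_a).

Trace 141: π^k(141) = [141, 48, 135, 49, 111, 53, 15] for k=0..6.
Cycle lengths of π_119 on ℤ/143ℤ: [60, 60, 12, 5, 5, 1]; 6 cycles in total.
With 6 cycles on 143 points, sign = (−1)^{143−6} = -1.

-1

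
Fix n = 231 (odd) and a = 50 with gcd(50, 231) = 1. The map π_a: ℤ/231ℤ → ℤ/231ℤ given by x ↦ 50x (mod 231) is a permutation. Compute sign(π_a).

+1

Orbit of 50 under x↦50x: [50, 190, 29, 64, 197, 148, 8]… (length divides ord_231(50)).
The orbit structure of x ↦ 50x mod 231: 35 orbits of sizes [10, 10, 10, 10, 10, 10, 10, 10, 10, 10, 10, 10, 10, 10, 10, 10, 10, 10, 10, 10, 10, 2, 2, 2, 2, 2, 2, 2, 1, 1, 1, 1, 1, 1, 1].
sign(π) = (−1)^{n − #cycles} = (−1)^{231−35} = (−1)^196 = +1.
The Jacobi symbol (50|231) = +1 (Zolotarev) agrees.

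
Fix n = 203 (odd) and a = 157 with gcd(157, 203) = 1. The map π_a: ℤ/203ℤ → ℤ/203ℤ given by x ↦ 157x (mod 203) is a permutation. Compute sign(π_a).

Orbit of 17 under x↦157x: [17, 30, 41, 144, 75, 1, 157]… (length divides ord_203(157)).
Decompose π into cycles: lengths [12, 12, 12, 12, 12, 12, 12, 12, 12, 12, 12, 12, 12, 12, 6, 4, 4, 4, 4, 4, 4, 4, 1] (23 cycles, including the fixed point 0).
With 23 cycles on 203 points, sign = (−1)^{203−23} = +1.

+1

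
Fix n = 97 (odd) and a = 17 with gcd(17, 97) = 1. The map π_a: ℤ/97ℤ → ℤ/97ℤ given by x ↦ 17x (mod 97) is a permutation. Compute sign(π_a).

-1

Orbit of 74 under x↦17x: [74, 94, 46, 6, 5, 85, 87]… (length divides ord_97(17)).
Cycle type of π: 96 + 1; total 2 cycles.
With 2 cycles on 97 points, sign = (−1)^{97−2} = -1.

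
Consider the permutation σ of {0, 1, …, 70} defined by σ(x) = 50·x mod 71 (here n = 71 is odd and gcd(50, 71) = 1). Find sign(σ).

+1

Orbit of 6 under x↦50x: [6, 16, 19, 27, 1, 50, 15]… (length divides ord_71(50)).
Cycle lengths of π_50 on ℤ/71ℤ: [35, 35, 1]; 3 cycles in total.
n − c = 71 − 3 = 68; sign = (−1)^68 = +1.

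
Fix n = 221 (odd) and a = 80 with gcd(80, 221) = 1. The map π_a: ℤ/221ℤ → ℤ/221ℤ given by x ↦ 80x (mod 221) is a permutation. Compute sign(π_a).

+1

Orbit of 125 under x↦80x: [125, 55, 201, 168, 180, 35, 148]… (length divides ord_221(80)).
π_80 has 7 disjoint cycles with lengths [48, 48, 48, 48, 16, 12, 1] on {0,…,220}.
n − c = 221 − 7 = 214; sign = (−1)^214 = +1.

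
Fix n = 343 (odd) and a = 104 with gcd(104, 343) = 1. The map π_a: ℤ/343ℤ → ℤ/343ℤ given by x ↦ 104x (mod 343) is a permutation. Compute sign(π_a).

-1

Orbit of 209 under x↦104x: [209, 127, 174, 260, 286, 246, 202]… (length divides ord_343(104)).
10 cycles of lengths [98, 98, 98, 14, 14, 14, 2, 2, 2, 1].
With 10 cycles on 343 points, sign = (−1)^{343−10} = -1.
Check: (104/343) = -1 by Zolotarev.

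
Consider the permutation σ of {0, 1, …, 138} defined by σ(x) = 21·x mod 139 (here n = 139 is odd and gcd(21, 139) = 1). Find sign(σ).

Trace 39: π^k(39) = [39, 124, 102, 57, 85, 117, 94] for k=0..6.
Decompose π into cycles: lengths [138, 1] (2 cycles, including the fixed point 0).
n − c = 139 − 2 = 137; sign = (−1)^137 = -1.

-1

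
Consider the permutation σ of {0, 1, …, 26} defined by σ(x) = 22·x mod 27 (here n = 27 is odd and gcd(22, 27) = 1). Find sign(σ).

Start at x=4: 4 → 7 → 19 → 13 → 16 → 1 → 22 → … (one orbit).
Decompose π into cycles: lengths [9, 9, 3, 3, 1, 1, 1] (7 cycles, including the fixed point 0).
7 cycles on 27: each ℓ→(−1)^(ℓ−1), product (−1)^20 = +1.
Zolotarev: (22|27) = +1, matching the cycle-count sign.

+1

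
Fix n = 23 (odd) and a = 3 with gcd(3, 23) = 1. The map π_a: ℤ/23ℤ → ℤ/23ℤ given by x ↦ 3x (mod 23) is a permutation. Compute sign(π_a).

Trace 12: π^k(12) = [12, 13, 16, 2, 6, 18, 8] for k=0..6.
Cycle type of π: 11×2 + 1; total 3 cycles.
sign(π) = (−1)^{n − #cycles} = (−1)^{23−3} = (−1)^20 = +1.
The Jacobi symbol (3|23) = +1 (Zolotarev) agrees.

+1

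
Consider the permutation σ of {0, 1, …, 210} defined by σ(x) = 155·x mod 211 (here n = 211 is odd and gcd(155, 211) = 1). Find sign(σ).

-1

Orbit of 25 under x↦155x: [25, 77, 119, 88, 136, 191, 65]… (length divides ord_211(155)).
The orbit structure of x ↦ 155x mod 211: 2 orbits of sizes [210, 1].
With 2 cycles on 211 points, sign = (−1)^{211−2} = -1.
Check: (155/211) = -1 by Zolotarev.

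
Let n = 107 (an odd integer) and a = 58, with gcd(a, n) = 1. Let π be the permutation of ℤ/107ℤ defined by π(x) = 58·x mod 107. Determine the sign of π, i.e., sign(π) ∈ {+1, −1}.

-1

Orbit of 72 under x↦58x: [72, 3, 67, 34, 46, 100, 22]… (length divides ord_107(58)).
Cycle lengths of π_58 on ℤ/107ℤ: [106, 1]; 2 cycles in total.
sign(π) = (−1)^{n − #cycles} = (−1)^{107−2} = (−1)^105 = -1.
(58|107)_J = -1 (Zolotarev's lemma cross-check).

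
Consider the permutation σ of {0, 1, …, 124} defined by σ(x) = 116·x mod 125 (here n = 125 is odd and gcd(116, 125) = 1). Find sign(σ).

Orbit of 31 under x↦116x: [31, 96, 11, 26, 16, 106, 46]… (length divides ord_125(116)).
The orbit structure of x ↦ 116x mod 125: 13 orbits of sizes [25, 25, 25, 25, 5, 5, 5, 5, 1, 1, 1, 1, 1].
Σ(ℓ_i−1) = 125−13 = 112; sign = (−1)^112 = +1.

+1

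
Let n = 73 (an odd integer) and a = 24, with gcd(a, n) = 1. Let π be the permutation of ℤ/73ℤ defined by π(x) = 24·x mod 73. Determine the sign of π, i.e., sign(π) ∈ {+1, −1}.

+1

Start at x=3: 3 → 72 → 49 → 8 → 46 → 9 → 70 → … (one orbit).
Cycle lengths of π_24 on ℤ/73ℤ: [12, 12, 12, 12, 12, 12, 1]; 7 cycles in total.
n − c = 73 − 7 = 66; sign = (−1)^66 = +1.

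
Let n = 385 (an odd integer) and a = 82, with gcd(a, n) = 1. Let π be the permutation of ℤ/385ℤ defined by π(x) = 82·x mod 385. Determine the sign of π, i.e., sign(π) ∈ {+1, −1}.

Trace 243: π^k(243) = [243, 291, 377, 114, 108, 1, 82] for k=0..6.
Cycle type of π: 60×4 + 30×2 + 20×2 + 12×2 + 6 + 5×2 + 4 + 1; total 15 cycles.
385 − 15 = 370 transpositions; sign(π) = (−1)^370 = +1.
Zolotarev: (82|385) = +1, matching the cycle-count sign.

+1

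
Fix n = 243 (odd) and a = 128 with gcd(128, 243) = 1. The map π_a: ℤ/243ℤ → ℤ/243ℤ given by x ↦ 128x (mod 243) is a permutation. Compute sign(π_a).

Trace 139: π^k(139) = [139, 53, 223, 113, 127, 218, 202] for k=0..6.
6 cycles of lengths [162, 54, 18, 6, 2, 1].
With 6 cycles on 243 points, sign = (−1)^{243−6} = -1.

-1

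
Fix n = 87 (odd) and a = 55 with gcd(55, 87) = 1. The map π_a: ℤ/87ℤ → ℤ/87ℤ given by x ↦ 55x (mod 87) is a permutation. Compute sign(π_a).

Start at x=4: 4 → 46 → 7 → 37 → 34 → 43 → 16 → … (one orbit).
Cycle type of π: 28×3 + 1×3; total 6 cycles.
Σ(ℓ_i−1) = 87−6 = 81; sign = (−1)^81 = -1.
Check: (55/87) = -1 by Zolotarev.

-1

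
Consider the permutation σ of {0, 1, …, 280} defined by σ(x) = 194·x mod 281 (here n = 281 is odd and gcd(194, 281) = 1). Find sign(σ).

Orbit of 103 under x↦194x: [103, 31, 113, 4, 214, 209, 82]… (length divides ord_281(194)).
Cycle type of π: 280 + 1; total 2 cycles.
2 cycles on 281: each ℓ→(−1)^(ℓ−1), product (−1)^279 = -1.
Check: (194/281) = -1 by Zolotarev.

-1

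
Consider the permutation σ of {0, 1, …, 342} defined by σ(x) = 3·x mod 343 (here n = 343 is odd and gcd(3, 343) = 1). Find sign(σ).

Orbit of 239 under x↦3x: [239, 31, 93, 279, 151, 110, 330]… (length divides ord_343(3)).
Cycle type of π: 294 + 42 + 6 + 1; total 4 cycles.
343 − 4 = 339 transpositions; sign(π) = (−1)^339 = -1.

-1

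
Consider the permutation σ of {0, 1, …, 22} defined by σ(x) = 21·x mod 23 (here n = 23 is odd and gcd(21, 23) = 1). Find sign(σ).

Trace 8: π^k(8) = [8, 7, 9, 5, 13, 20, 6] for k=0..6.
The orbit structure of x ↦ 21x mod 23: 2 orbits of sizes [22, 1].
2 cycles on 23: each ℓ→(−1)^(ℓ−1), product (−1)^21 = -1.
The Jacobi symbol (21|23) = -1 (Zolotarev) agrees.

-1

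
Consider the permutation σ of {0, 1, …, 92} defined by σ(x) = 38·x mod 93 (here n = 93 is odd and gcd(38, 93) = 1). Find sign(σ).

Trace 10: π^k(10) = [10, 8, 25, 20, 16, 50, 40] for k=0..6.
The orbit structure of x ↦ 38x mod 93: 6 orbits of sizes [30, 30, 15, 15, 2, 1].
Σ(ℓ_i−1) = 93−6 = 87; sign = (−1)^87 = -1.

-1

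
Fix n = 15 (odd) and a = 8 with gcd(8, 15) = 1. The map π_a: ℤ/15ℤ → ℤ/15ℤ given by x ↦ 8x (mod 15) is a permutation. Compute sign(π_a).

Start at x=8: 8 → 4 → 2 → 1 → 8 (one orbit).
Cycle lengths of π_8 on ℤ/15ℤ: [4, 4, 4, 2, 1]; 5 cycles in total.
sign(π) = (−1)^{n − #cycles} = (−1)^{15−5} = (−1)^10 = +1.
(8|15)_J = +1 (Zolotarev's lemma cross-check).

+1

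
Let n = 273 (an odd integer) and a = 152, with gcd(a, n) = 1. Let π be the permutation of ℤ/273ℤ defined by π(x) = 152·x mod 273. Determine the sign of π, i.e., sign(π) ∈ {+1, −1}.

+1

Orbit of 152 under x↦152x: [152, 172, 209, 100, 185, 1]… (length divides ord_273(152)).
Cycle type of π: 6×43 + 3×4 + 2 + 1; total 49 cycles.
n − c = 273 − 49 = 224; sign = (−1)^224 = +1.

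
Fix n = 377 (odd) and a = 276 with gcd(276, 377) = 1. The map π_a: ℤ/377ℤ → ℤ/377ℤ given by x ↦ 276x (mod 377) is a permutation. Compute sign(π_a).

-1

Trace 100: π^k(100) = [100, 79, 315, 230, 144, 159, 152] for k=0..6.
Cycle lengths of π_276 on ℤ/377ℤ: [84, 84, 84, 84, 28, 3, 3, 3, 3, 1]; 10 cycles in total.
With 10 cycles on 377 points, sign = (−1)^{377−10} = -1.
Check: (276/377) = -1 by Zolotarev.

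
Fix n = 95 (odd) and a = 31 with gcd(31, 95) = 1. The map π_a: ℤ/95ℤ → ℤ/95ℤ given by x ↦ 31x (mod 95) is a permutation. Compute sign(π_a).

-1

Orbit of 26 under x↦31x: [26, 46, 1, 31, 11, 56]… (length divides ord_95(31)).
20 cycles of lengths [6, 6, 6, 6, 6, 6, 6, 6, 6, 6, 6, 6, 6, 6, 6, 1, 1, 1, 1, 1].
Σ(ℓ_i−1) = 95−20 = 75; sign = (−1)^75 = -1.
The Jacobi symbol (31|95) = -1 (Zolotarev) agrees.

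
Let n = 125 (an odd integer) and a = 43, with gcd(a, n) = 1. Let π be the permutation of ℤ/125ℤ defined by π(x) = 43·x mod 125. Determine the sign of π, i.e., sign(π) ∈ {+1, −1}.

Start at x=101: 101 → 93 → 124 → 82 → 26 → 118 → 74 → … (one orbit).
Cycle type of π: 20×5 + 4×6 + 1; total 12 cycles.
With 12 cycles on 125 points, sign = (−1)^{125−12} = -1.

-1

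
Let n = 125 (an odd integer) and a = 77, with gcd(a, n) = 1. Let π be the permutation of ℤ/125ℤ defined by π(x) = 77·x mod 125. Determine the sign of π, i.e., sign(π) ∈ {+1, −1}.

Start at x=88: 88 → 26 → 2 → 29 → 108 → 66 → 82 → … (one orbit).
4 cycles of lengths [100, 20, 4, 1].
125 − 4 = 121 transpositions; sign(π) = (−1)^121 = -1.
(77|125)_J = -1 (Zolotarev's lemma cross-check).

-1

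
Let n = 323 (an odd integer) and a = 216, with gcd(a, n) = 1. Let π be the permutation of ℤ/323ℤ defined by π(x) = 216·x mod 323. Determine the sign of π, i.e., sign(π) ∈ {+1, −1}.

Start at x=216: 216 → 144 → 96 → 64 → 258 → 172 → 7 → … (one orbit).
14 cycles of lengths [48, 48, 48, 48, 48, 48, 16, 3, 3, 3, 3, 3, 3, 1].
14 cycles on 323: each ℓ→(−1)^(ℓ−1), product (−1)^309 = -1.

-1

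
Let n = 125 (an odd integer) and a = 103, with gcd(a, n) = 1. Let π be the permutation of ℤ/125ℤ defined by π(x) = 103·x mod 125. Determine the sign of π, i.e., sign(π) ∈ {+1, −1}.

-1

Start at x=37: 37 → 61 → 33 → 24 → 97 → 116 → 73 → … (one orbit).
Decompose π into cycles: lengths [100, 20, 4, 1] (4 cycles, including the fixed point 0).
125 − 4 = 121 transpositions; sign(π) = (−1)^121 = -1.
The Jacobi symbol (103|125) = -1 (Zolotarev) agrees.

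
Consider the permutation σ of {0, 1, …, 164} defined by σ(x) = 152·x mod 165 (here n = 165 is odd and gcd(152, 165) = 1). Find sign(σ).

Start at x=91: 91 → 137 → 34 → 53 → 136 → 47 → 49 → … (one orbit).
Cycle lengths of π_152 on ℤ/165ℤ: [20, 20, 20, 20, 20, 20, 10, 10, 5, 5, 4, 4, 4, 2, 1]; 15 cycles in total.
15 cycles on 165: each ℓ→(−1)^(ℓ−1), product (−1)^150 = +1.
(152|165)_J = +1 (Zolotarev's lemma cross-check).

+1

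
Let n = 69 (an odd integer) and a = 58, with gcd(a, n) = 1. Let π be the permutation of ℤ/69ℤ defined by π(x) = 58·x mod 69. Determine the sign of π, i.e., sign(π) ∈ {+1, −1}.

+1

Trace 52: π^k(52) = [52, 49, 13, 64, 55, 16, 31] for k=0..6.
The orbit structure of x ↦ 58x mod 69: 9 orbits of sizes [11, 11, 11, 11, 11, 11, 1, 1, 1].
sign(π) = (−1)^{n − #cycles} = (−1)^{69−9} = (−1)^60 = +1.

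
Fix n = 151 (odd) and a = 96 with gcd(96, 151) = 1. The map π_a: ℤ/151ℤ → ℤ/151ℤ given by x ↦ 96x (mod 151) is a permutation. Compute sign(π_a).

Orbit of 109 under x↦96x: [109, 45, 92, 74, 7, 68, 35]… (length divides ord_151(96)).
2 cycles of lengths [150, 1].
Σ(ℓ_i−1) = 151−2 = 149; sign = (−1)^149 = -1.
The Jacobi symbol (96|151) = -1 (Zolotarev) agrees.

-1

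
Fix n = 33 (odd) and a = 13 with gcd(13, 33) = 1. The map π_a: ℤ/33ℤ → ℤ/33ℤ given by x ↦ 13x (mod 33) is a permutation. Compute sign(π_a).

-1

Start at x=28: 28 → 1 → 13 → 4 → 19 → 16 → 10 → … (one orbit).
π_13 has 6 disjoint cycles with lengths [10, 10, 10, 1, 1, 1] on {0,…,32}.
Σ(ℓ_i−1) = 33−6 = 27; sign = (−1)^27 = -1.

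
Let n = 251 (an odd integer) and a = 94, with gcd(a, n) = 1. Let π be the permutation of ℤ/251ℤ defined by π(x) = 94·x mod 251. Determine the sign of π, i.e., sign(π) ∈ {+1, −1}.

Orbit of 125 under x↦94x: [125, 204, 100, 113, 80, 241, 64]… (length divides ord_251(94)).
Cycle lengths of π_94 on ℤ/251ℤ: [25, 25, 25, 25, 25, 25, 25, 25, 25, 25, 1]; 11 cycles in total.
sign(π) = (−1)^{n − #cycles} = (−1)^{251−11} = (−1)^240 = +1.

+1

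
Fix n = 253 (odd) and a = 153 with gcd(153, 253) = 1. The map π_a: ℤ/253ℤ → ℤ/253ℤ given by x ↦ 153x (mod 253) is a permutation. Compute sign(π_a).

Trace 153: π^k(153) = [153, 133, 109, 232, 76, 243, 241] for k=0..6.
17 cycles of lengths [22, 22, 22, 22, 22, 22, 22, 22, 22, 22, 22, 2, 2, 2, 2, 2, 1].
17 cycles on 253: each ℓ→(−1)^(ℓ−1), product (−1)^236 = +1.

+1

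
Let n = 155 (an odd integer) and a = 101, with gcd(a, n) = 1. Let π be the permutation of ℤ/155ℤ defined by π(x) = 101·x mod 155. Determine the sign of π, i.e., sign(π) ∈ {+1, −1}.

Start at x=1: 1 → 101 → 126 → 16 → 66 → 1 (one orbit).
Cycle type of π: 5×30 + 1×5; total 35 cycles.
155 − 35 = 120 transpositions; sign(π) = (−1)^120 = +1.
The Jacobi symbol (101|155) = +1 (Zolotarev) agrees.

+1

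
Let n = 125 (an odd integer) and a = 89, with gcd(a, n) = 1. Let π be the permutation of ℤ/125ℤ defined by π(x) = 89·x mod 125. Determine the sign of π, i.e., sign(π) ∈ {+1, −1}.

+1

Trace 39: π^k(39) = [39, 96, 44, 41, 24, 11, 104] for k=0..6.
Decompose π into cycles: lengths [50, 50, 10, 10, 2, 2, 1] (7 cycles, including the fixed point 0).
n − c = 125 − 7 = 118; sign = (−1)^118 = +1.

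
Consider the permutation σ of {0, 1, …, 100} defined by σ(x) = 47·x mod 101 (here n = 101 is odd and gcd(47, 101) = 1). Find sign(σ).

+1

Trace 33: π^k(33) = [33, 36, 76, 37, 22, 24, 17] for k=0..6.
Cycle lengths of π_47 on ℤ/101ℤ: [50, 50, 1]; 3 cycles in total.
Σ(ℓ_i−1) = 101−3 = 98; sign = (−1)^98 = +1.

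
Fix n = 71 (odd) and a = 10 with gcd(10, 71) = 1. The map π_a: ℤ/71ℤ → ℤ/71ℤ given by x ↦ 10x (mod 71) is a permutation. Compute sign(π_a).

+1

Orbit of 20 under x↦10x: [20, 58, 12, 49, 64, 1, 10]… (length divides ord_71(10)).
Cycle type of π: 35×2 + 1; total 3 cycles.
With 3 cycles on 71 points, sign = (−1)^{71−3} = +1.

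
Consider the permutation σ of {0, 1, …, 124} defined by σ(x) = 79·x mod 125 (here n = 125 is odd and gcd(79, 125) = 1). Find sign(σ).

Orbit of 99 under x↦79x: [99, 71, 109, 111, 19, 1, 79]… (length divides ord_125(79)).
The orbit structure of x ↦ 79x mod 125: 7 orbits of sizes [50, 50, 10, 10, 2, 2, 1].
sign(π) = (−1)^{n − #cycles} = (−1)^{125−7} = (−1)^118 = +1.
Zolotarev: (79|125) = +1, matching the cycle-count sign.

+1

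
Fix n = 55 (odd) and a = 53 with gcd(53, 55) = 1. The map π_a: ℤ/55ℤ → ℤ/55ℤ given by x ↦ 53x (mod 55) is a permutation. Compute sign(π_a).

Start at x=53: 53 → 4 → 47 → 16 → 23 → 9 → 37 → … (one orbit).
6 cycles of lengths [20, 20, 5, 5, 4, 1].
With 6 cycles on 55 points, sign = (−1)^{55−6} = -1.

-1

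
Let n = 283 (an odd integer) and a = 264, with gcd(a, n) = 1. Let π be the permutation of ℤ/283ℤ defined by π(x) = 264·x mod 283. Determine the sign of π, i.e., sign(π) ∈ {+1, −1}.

Orbit of 54 under x↦264x: [54, 106, 250, 61, 256, 230, 158]… (length divides ord_283(264)).
Decompose π into cycles: lengths [47, 47, 47, 47, 47, 47, 1] (7 cycles, including the fixed point 0).
n − c = 283 − 7 = 276; sign = (−1)^276 = +1.
Via Zolotarev, sign(π_{264}) = (264|283) = +1.

+1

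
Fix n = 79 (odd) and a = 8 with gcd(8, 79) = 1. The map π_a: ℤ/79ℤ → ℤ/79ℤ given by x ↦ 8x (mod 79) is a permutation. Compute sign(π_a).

+1

Start at x=1: 1 → 8 → 64 → 38 → 67 → 62 → 22 → … (one orbit).
π_8 has 7 disjoint cycles with lengths [13, 13, 13, 13, 13, 13, 1] on {0,…,78}.
sign(π) = (−1)^{n − #cycles} = (−1)^{79−7} = (−1)^72 = +1.
Via Zolotarev, sign(π_{8}) = (8|79) = +1.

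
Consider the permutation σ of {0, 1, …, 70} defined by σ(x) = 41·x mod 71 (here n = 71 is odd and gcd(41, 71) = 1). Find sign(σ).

-1

Trace 1: π^k(1) = [1, 41, 48, 51, 32, 34, 45] for k=0..6.
Decompose π into cycles: lengths [14, 14, 14, 14, 14, 1] (6 cycles, including the fixed point 0).
6 cycles on 71: each ℓ→(−1)^(ℓ−1), product (−1)^65 = -1.
Zolotarev: (41|71) = -1, matching the cycle-count sign.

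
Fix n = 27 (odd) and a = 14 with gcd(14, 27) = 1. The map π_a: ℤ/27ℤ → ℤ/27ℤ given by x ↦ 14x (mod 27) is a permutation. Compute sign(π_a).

Trace 22: π^k(22) = [22, 11, 19, 23, 25, 26, 13] for k=0..6.
Decompose π into cycles: lengths [18, 6, 2, 1] (4 cycles, including the fixed point 0).
27 − 4 = 23 transpositions; sign(π) = (−1)^23 = -1.

-1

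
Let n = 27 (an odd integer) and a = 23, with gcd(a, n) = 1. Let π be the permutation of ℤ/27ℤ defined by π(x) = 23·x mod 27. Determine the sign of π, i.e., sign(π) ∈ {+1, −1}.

Trace 10: π^k(10) = [10, 14, 25, 8, 22, 20, 1] for k=0..6.
Cycle type of π: 18 + 6 + 2 + 1; total 4 cycles.
sign(π) = (−1)^{n − #cycles} = (−1)^{27−4} = (−1)^23 = -1.

-1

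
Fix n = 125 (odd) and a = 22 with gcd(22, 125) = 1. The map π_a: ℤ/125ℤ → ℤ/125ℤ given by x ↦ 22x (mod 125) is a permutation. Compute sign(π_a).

-1

Trace 56: π^k(56) = [56, 107, 104, 38, 86, 17, 124] for k=0..6.
Cycle type of π: 100 + 20 + 4 + 1; total 4 cycles.
n − c = 125 − 4 = 121; sign = (−1)^121 = -1.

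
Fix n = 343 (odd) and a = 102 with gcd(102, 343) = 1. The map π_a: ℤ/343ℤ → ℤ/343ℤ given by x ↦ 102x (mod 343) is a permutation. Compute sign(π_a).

+1

Start at x=22: 22 → 186 → 107 → 281 → 193 → 135 → 50 → … (one orbit).
7 cycles of lengths [147, 147, 21, 21, 3, 3, 1].
n − c = 343 − 7 = 336; sign = (−1)^336 = +1.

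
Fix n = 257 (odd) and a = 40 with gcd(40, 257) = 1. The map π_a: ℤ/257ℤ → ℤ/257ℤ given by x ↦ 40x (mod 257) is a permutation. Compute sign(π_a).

Trace 23: π^k(23) = [23, 149, 49, 161, 15, 86, 99] for k=0..6.
Cycle type of π: 256 + 1; total 2 cycles.
Σ(ℓ_i−1) = 257−2 = 255; sign = (−1)^255 = -1.
Via Zolotarev, sign(π_{40}) = (40|257) = -1.

-1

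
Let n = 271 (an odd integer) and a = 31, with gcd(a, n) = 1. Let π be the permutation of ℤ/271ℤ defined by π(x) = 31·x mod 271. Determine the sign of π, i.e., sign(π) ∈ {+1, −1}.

+1

Orbit of 10 under x↦31x: [10, 39, 125, 81, 72, 64, 87]… (length divides ord_271(31)).
Cycle type of π: 45×6 + 1; total 7 cycles.
With 7 cycles on 271 points, sign = (−1)^{271−7} = +1.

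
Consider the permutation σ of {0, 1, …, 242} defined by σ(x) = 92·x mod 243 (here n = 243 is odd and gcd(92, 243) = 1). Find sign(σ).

-1

Start at x=167: 167 → 55 → 200 → 175 → 62 → 115 → 131 → … (one orbit).
π_92 has 6 disjoint cycles with lengths [162, 54, 18, 6, 2, 1] on {0,…,242}.
n − c = 243 − 6 = 237; sign = (−1)^237 = -1.
(92|243)_J = -1 (Zolotarev's lemma cross-check).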